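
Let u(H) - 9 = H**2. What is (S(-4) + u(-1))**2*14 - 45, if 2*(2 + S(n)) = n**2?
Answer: 3539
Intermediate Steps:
S(n) = -2 + n**2/2
u(H) = 9 + H**2
(S(-4) + u(-1))**2*14 - 45 = ((-2 + (1/2)*(-4)**2) + (9 + (-1)**2))**2*14 - 45 = ((-2 + (1/2)*16) + (9 + 1))**2*14 - 45 = ((-2 + 8) + 10)**2*14 - 45 = (6 + 10)**2*14 - 45 = 16**2*14 - 45 = 256*14 - 45 = 3584 - 45 = 3539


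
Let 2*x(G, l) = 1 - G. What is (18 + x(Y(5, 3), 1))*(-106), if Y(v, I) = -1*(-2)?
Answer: -1855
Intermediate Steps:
Y(v, I) = 2
x(G, l) = 1/2 - G/2 (x(G, l) = (1 - G)/2 = 1/2 - G/2)
(18 + x(Y(5, 3), 1))*(-106) = (18 + (1/2 - 1/2*2))*(-106) = (18 + (1/2 - 1))*(-106) = (18 - 1/2)*(-106) = (35/2)*(-106) = -1855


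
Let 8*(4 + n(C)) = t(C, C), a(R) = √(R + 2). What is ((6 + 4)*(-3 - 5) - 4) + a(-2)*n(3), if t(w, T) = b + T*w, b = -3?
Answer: -84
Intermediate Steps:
t(w, T) = -3 + T*w
a(R) = √(2 + R)
n(C) = -35/8 + C²/8 (n(C) = -4 + (-3 + C*C)/8 = -4 + (-3 + C²)/8 = -4 + (-3/8 + C²/8) = -35/8 + C²/8)
((6 + 4)*(-3 - 5) - 4) + a(-2)*n(3) = ((6 + 4)*(-3 - 5) - 4) + √(2 - 2)*(-35/8 + (⅛)*3²) = (10*(-8) - 4) + √0*(-35/8 + (⅛)*9) = (-80 - 4) + 0*(-35/8 + 9/8) = -84 + 0*(-13/4) = -84 + 0 = -84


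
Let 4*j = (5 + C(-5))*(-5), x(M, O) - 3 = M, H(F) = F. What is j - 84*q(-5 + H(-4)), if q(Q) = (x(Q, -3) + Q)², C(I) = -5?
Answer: -18900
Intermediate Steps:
x(M, O) = 3 + M
j = 0 (j = ((5 - 5)*(-5))/4 = (0*(-5))/4 = (¼)*0 = 0)
q(Q) = (3 + 2*Q)² (q(Q) = ((3 + Q) + Q)² = (3 + 2*Q)²)
j - 84*q(-5 + H(-4)) = 0 - 84*(3 + 2*(-5 - 4))² = 0 - 84*(3 + 2*(-9))² = 0 - 84*(3 - 18)² = 0 - 84*(-15)² = 0 - 84*225 = 0 - 18900 = -18900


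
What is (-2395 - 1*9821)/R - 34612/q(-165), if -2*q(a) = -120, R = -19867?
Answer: -171725911/298005 ≈ -576.25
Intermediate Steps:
q(a) = 60 (q(a) = -1/2*(-120) = 60)
(-2395 - 1*9821)/R - 34612/q(-165) = (-2395 - 1*9821)/(-19867) - 34612/60 = (-2395 - 9821)*(-1/19867) - 34612*1/60 = -12216*(-1/19867) - 8653/15 = 12216/19867 - 8653/15 = -171725911/298005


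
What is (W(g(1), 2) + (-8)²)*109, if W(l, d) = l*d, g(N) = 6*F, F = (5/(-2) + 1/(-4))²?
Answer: 67471/4 ≈ 16868.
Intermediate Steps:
F = 121/16 (F = (5*(-½) + 1*(-¼))² = (-5/2 - ¼)² = (-11/4)² = 121/16 ≈ 7.5625)
g(N) = 363/8 (g(N) = 6*(121/16) = 363/8)
W(l, d) = d*l
(W(g(1), 2) + (-8)²)*109 = (2*(363/8) + (-8)²)*109 = (363/4 + 64)*109 = (619/4)*109 = 67471/4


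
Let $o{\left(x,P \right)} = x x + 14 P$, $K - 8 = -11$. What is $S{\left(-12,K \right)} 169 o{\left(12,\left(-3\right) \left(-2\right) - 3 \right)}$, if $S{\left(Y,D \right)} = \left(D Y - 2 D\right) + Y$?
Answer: $943020$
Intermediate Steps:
$K = -3$ ($K = 8 - 11 = -3$)
$S{\left(Y,D \right)} = Y - 2 D + D Y$ ($S{\left(Y,D \right)} = \left(- 2 D + D Y\right) + Y = Y - 2 D + D Y$)
$o{\left(x,P \right)} = x^{2} + 14 P$
$S{\left(-12,K \right)} 169 o{\left(12,\left(-3\right) \left(-2\right) - 3 \right)} = \left(-12 - -6 - -36\right) 169 \left(12^{2} + 14 \left(\left(-3\right) \left(-2\right) - 3\right)\right) = \left(-12 + 6 + 36\right) 169 \left(144 + 14 \left(6 - 3\right)\right) = 30 \cdot 169 \left(144 + 14 \cdot 3\right) = 5070 \left(144 + 42\right) = 5070 \cdot 186 = 943020$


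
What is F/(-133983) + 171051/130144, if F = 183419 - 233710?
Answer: 29462998037/17437083552 ≈ 1.6897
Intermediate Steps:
F = -50291
F/(-133983) + 171051/130144 = -50291/(-133983) + 171051/130144 = -50291*(-1/133983) + 171051*(1/130144) = 50291/133983 + 171051/130144 = 29462998037/17437083552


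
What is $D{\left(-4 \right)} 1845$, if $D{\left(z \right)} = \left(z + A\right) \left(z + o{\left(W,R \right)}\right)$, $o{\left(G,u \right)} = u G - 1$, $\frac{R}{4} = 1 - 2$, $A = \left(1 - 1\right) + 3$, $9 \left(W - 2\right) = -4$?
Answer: $20705$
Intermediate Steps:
$W = \frac{14}{9}$ ($W = 2 + \frac{1}{9} \left(-4\right) = 2 - \frac{4}{9} = \frac{14}{9} \approx 1.5556$)
$A = 3$ ($A = 0 + 3 = 3$)
$R = -4$ ($R = 4 \left(1 - 2\right) = 4 \left(-1\right) = -4$)
$o{\left(G,u \right)} = -1 + G u$ ($o{\left(G,u \right)} = G u - 1 = -1 + G u$)
$D{\left(z \right)} = \left(3 + z\right) \left(- \frac{65}{9} + z\right)$ ($D{\left(z \right)} = \left(z + 3\right) \left(z + \left(-1 + \frac{14}{9} \left(-4\right)\right)\right) = \left(3 + z\right) \left(z - \frac{65}{9}\right) = \left(3 + z\right) \left(- \frac{65}{9} + z\right)$)
$D{\left(-4 \right)} 1845 = \left(- \frac{65}{3} + \left(-4\right)^{2} - - \frac{152}{9}\right) 1845 = \left(- \frac{65}{3} + 16 + \frac{152}{9}\right) 1845 = \frac{101}{9} \cdot 1845 = 20705$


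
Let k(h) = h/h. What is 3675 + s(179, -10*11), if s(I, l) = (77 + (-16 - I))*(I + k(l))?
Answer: -17565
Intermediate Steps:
k(h) = 1
s(I, l) = (1 + I)*(61 - I) (s(I, l) = (77 + (-16 - I))*(I + 1) = (61 - I)*(1 + I) = (1 + I)*(61 - I))
3675 + s(179, -10*11) = 3675 + (61 - 1*179² + 60*179) = 3675 + (61 - 1*32041 + 10740) = 3675 + (61 - 32041 + 10740) = 3675 - 21240 = -17565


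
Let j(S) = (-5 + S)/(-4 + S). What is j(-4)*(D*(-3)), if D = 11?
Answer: -297/8 ≈ -37.125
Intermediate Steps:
j(S) = (-5 + S)/(-4 + S)
j(-4)*(D*(-3)) = ((-5 - 4)/(-4 - 4))*(11*(-3)) = (-9/(-8))*(-33) = -⅛*(-9)*(-33) = (9/8)*(-33) = -297/8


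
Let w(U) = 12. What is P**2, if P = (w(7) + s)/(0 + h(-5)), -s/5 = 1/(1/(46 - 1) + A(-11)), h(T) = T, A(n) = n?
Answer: 37859409/6100900 ≈ 6.2055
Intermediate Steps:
s = 225/494 (s = -5/(1/(46 - 1) - 11) = -5/(1/45 - 11) = -5/(-494/45) = -5*(-45/494) = 225/494 ≈ 0.45547)
P = -6153/2470 (P = (12 + 225/494)/(0 - 5) = (6153/494)/(-5) = (6153/494)*(-1/5) = -6153/2470 ≈ -2.4911)
P**2 = (-6153/2470)**2 = 37859409/6100900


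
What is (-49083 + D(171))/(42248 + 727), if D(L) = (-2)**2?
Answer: -49079/42975 ≈ -1.1420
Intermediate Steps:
D(L) = 4
(-49083 + D(171))/(42248 + 727) = (-49083 + 4)/(42248 + 727) = -49079/42975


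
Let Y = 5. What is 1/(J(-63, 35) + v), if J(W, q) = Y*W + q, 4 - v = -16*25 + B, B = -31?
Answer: 1/155 ≈ 0.0064516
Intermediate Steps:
v = 435 (v = 4 - (-16*25 - 31) = 4 - (-400 - 31) = 4 - 1*(-431) = 4 + 431 = 435)
J(W, q) = q + 5*W (J(W, q) = 5*W + q = q + 5*W)
1/(J(-63, 35) + v) = 1/((35 + 5*(-63)) + 435) = 1/((35 - 315) + 435) = 1/(-280 + 435) = 1/155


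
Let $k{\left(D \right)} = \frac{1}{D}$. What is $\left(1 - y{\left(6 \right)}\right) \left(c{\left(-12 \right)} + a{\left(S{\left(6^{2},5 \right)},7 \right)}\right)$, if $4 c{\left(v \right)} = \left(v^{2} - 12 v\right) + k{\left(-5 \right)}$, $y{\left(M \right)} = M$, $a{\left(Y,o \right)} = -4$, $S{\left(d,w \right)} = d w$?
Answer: $- \frac{1359}{4} \approx -339.75$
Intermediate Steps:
$c{\left(v \right)} = - \frac{1}{20} - 3 v + \frac{v^{2}}{4}$ ($c{\left(v \right)} = \frac{\left(v^{2} - 12 v\right) + \frac{1}{-5}}{4} = \frac{\left(v^{2} - 12 v\right) - \frac{1}{5}}{4} = \frac{- \frac{1}{5} + v^{2} - 12 v}{4} = - \frac{1}{20} - 3 v + \frac{v^{2}}{4}$)
$\left(1 - y{\left(6 \right)}\right) \left(c{\left(-12 \right)} + a{\left(S{\left(6^{2},5 \right)},7 \right)}\right) = \left(1 - 6\right) \left(\left(- \frac{1}{20} - -36 + \frac{\left(-12\right)^{2}}{4}\right) - 4\right) = \left(1 - 6\right) \left(\left(- \frac{1}{20} + 36 + \frac{1}{4} \cdot 144\right) - 4\right) = - 5 \left(\left(- \frac{1}{20} + 36 + 36\right) - 4\right) = - 5 \left(\frac{1439}{20} - 4\right) = \left(-5\right) \frac{1359}{20} = - \frac{1359}{4}$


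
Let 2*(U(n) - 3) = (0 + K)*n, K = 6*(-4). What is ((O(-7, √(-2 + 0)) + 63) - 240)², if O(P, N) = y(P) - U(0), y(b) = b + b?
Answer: 37636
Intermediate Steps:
K = -24
U(n) = 3 - 12*n (U(n) = 3 + ((0 - 24)*n)/2 = 3 + (-24*n)/2 = 3 - 12*n)
y(b) = 2*b
O(P, N) = -3 + 2*P (O(P, N) = 2*P - (3 - 12*0) = 2*P - (3 + 0) = 2*P - 1*3 = 2*P - 3 = -3 + 2*P)
((O(-7, √(-2 + 0)) + 63) - 240)² = (((-3 + 2*(-7)) + 63) - 240)² = (((-3 - 14) + 63) - 240)² = ((-17 + 63) - 240)² = (46 - 240)² = (-194)² = 37636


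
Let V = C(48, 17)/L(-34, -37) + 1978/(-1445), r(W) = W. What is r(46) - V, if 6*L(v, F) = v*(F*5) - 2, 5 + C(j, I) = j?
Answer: 71671369/1514360 ≈ 47.328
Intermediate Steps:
C(j, I) = -5 + j
L(v, F) = -⅓ + 5*F*v/6 (L(v, F) = (v*(F*5) - 2)/6 = (v*(5*F) - 2)/6 = (5*F*v - 2)/6 = (-2 + 5*F*v)/6 = -⅓ + 5*F*v/6)
V = -2010809/1514360 (V = (-5 + 48)/(-⅓ + (⅚)*(-37)*(-34)) + 1978/(-1445) = 43/(-⅓ + 3145/3) + 1978*(-1/1445) = 43/1048 - 1978/1445 = -2010809/1514360 ≈ -1.3278)
r(46) - V = 46 - 1*(-2010809/1514360) = 46 + 2010809/1514360 = 71671369/1514360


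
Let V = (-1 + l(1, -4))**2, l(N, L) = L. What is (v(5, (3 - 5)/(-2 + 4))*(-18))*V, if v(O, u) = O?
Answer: -2250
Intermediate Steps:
V = 25 (V = (-1 - 4)**2 = (-5)**2 = 25)
(v(5, (3 - 5)/(-2 + 4))*(-18))*V = (5*(-18))*25 = -90*25 = -2250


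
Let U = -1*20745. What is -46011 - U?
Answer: -25266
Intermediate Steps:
U = -20745
-46011 - U = -46011 - 1*(-20745) = -46011 + 20745 = -25266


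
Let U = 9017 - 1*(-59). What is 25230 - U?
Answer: 16154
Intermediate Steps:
U = 9076 (U = 9017 + 59 = 9076)
25230 - U = 25230 - 1*9076 = 25230 - 9076 = 16154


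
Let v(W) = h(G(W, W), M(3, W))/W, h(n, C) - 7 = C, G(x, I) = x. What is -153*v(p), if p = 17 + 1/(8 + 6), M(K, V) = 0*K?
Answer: -14994/239 ≈ -62.736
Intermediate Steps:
M(K, V) = 0
h(n, C) = 7 + C
p = 239/14 (p = 17 + 1/14 = 239/14 ≈ 17.071)
v(W) = 7/W (v(W) = (7 + 0)/W = 7/W)
-153*v(p) = -1071/239/14 = -1071*14/239 = -153*98/239 = -14994/239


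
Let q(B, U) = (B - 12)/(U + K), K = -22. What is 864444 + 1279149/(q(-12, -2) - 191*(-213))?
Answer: 35170318845/40684 ≈ 8.6448e+5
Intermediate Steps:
q(B, U) = (-12 + B)/(-22 + U) (q(B, U) = (B - 12)/(U - 22) = (-12 + B)/(-22 + U))
864444 + 1279149/(q(-12, -2) - 191*(-213)) = 864444 + 1279149/((-12 - 12)/(-22 - 2) - 191*(-213)) = 864444 + 1279149/(-24/(-24) + 40683) = 864444 + 1279149/(-1/24*(-24) + 40683) = 864444 + 1279149/(1 + 40683) = 864444 + 1279149/40684 = 35170318845/40684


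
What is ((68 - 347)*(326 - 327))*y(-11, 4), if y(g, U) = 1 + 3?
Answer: 1116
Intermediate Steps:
y(g, U) = 4
((68 - 347)*(326 - 327))*y(-11, 4) = ((68 - 347)*(326 - 327))*4 = -279*(-1)*4 = 279*4 = 1116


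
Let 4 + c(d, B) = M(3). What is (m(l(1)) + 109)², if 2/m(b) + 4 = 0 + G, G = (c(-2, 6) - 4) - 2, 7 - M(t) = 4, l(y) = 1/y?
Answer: 1432809/121 ≈ 11841.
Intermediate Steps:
M(t) = 3 (M(t) = 7 - 1*4 = 7 - 4 = 3)
c(d, B) = -1 (c(d, B) = -4 + 3 = -1)
G = -7 (G = (-1 - 4) - 2 = -5 - 2 = -7)
m(b) = -2/11 (m(b) = 2/(-4 + (0 - 7)) = 2/(-4 - 7) = 2/(-11) = 2*(-1/11) = -2/11)
(m(l(1)) + 109)² = (-2/11 + 109)² = (1197/11)² = 1432809/121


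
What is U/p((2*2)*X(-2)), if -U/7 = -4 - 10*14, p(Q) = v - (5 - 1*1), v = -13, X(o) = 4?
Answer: -1008/17 ≈ -59.294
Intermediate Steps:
p(Q) = -17 (p(Q) = -13 - (5 - 1*1) = -13 - (5 - 1) = -13 - 1*4 = -13 - 4 = -17)
U = 1008 (U = -7*(-4 - 10*14) = -7*(-4 - 140) = -7*(-144) = 1008)
U/p((2*2)*X(-2)) = 1008/(-17) = 1008*(-1/17) = -1008/17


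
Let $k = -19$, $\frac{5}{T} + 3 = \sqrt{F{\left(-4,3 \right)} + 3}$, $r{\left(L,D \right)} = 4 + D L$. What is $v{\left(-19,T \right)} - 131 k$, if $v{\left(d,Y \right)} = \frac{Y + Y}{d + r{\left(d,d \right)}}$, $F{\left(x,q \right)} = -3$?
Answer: $\frac{1291786}{519} \approx 2489.0$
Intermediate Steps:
$T = - \frac{5}{3}$ ($T = \frac{5}{-3 + \sqrt{-3 + 3}} = \frac{5}{-3 + \sqrt{0}} = \frac{5}{-3 + 0} = \frac{5}{-3} = 5 \left(- \frac{1}{3}\right) = - \frac{5}{3} \approx -1.6667$)
$v{\left(d,Y \right)} = \frac{2 Y}{4 + d + d^{2}}$ ($v{\left(d,Y \right)} = \frac{Y + Y}{d + \left(4 + d d\right)} = \frac{2 Y}{d + \left(4 + d^{2}\right)} = \frac{2 Y}{4 + d + d^{2}}$)
$v{\left(-19,T \right)} - 131 k = 2 \left(- \frac{5}{3}\right) \frac{1}{4 - 19 + \left(-19\right)^{2}} - -2489 = 2 \left(- \frac{5}{3}\right) \frac{1}{4 - 19 + 361} + 2489 = 2 \left(- \frac{5}{3}\right) \frac{1}{346} + 2489 = - \frac{5}{519} + 2489 = \frac{1291786}{519}$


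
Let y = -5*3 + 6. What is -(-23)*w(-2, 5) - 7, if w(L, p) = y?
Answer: -214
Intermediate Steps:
y = -9 (y = -15 + 6 = -9)
w(L, p) = -9
-(-23)*w(-2, 5) - 7 = -(-23)*(-9) - 7 = -23*9 - 7 = -207 - 7 = -214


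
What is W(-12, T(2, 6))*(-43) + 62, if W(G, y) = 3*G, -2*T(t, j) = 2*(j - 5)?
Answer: 1610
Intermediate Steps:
T(t, j) = 5 - j (T(t, j) = -(j - 5) = -(-5 + j) = -(-10 + 2*j)/2 = 5 - j)
W(-12, T(2, 6))*(-43) + 62 = (3*(-12))*(-43) + 62 = -36*(-43) + 62 = 1548 + 62 = 1610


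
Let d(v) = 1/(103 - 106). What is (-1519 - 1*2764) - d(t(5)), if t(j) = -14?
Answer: -12848/3 ≈ -4282.7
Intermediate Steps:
d(v) = -⅓ (d(v) = 1/(-3) = -⅓)
(-1519 - 1*2764) - d(t(5)) = (-1519 - 1*2764) - 1*(-⅓) = (-1519 - 2764) + ⅓ = -4283 + ⅓ = -12848/3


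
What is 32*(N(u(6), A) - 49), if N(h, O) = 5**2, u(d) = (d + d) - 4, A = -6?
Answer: -768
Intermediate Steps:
u(d) = -4 + 2*d (u(d) = 2*d - 4 = -4 + 2*d)
N(h, O) = 25
32*(N(u(6), A) - 49) = 32*(25 - 49) = 32*(-24) = -768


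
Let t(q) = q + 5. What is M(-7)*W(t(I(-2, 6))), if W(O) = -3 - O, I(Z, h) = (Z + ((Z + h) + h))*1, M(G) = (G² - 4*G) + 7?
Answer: -1344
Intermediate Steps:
M(G) = 7 + G² - 4*G
I(Z, h) = 2*Z + 2*h (I(Z, h) = (Z + (Z + 2*h))*1 = (2*Z + 2*h)*1 = 2*Z + 2*h)
t(q) = 5 + q
M(-7)*W(t(I(-2, 6))) = (7 + (-7)² - 4*(-7))*(-3 - (5 + (2*(-2) + 2*6))) = (7 + 49 + 28)*(-3 - (5 + (-4 + 12))) = 84*(-3 - (5 + 8)) = 84*(-3 - 1*13) = 84*(-3 - 13) = 84*(-16) = -1344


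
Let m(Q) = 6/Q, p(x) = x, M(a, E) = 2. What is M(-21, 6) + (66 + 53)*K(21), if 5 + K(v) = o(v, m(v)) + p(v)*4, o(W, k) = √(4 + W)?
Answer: 9998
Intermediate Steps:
K(v) = -5 + √(4 + v) + 4*v (K(v) = -5 + (√(4 + v) + v*4) = -5 + (√(4 + v) + 4*v) = -5 + √(4 + v) + 4*v)
M(-21, 6) + (66 + 53)*K(21) = 2 + (66 + 53)*(-5 + √(4 + 21) + 4*21) = 2 + 119*(-5 + √25 + 84) = 2 + 119*(-5 + 5 + 84) = 2 + 119*84 = 2 + 9996 = 9998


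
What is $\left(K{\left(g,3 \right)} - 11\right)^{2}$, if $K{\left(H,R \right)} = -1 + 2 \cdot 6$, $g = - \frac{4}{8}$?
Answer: $0$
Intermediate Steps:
$g = - \frac{1}{2}$ ($g = \left(-4\right) \frac{1}{8} = - \frac{1}{2} \approx -0.5$)
$K{\left(H,R \right)} = 11$ ($K{\left(H,R \right)} = -1 + 12 = 11$)
$\left(K{\left(g,3 \right)} - 11\right)^{2} = \left(11 - 11\right)^{2} = 0^{2} = 0$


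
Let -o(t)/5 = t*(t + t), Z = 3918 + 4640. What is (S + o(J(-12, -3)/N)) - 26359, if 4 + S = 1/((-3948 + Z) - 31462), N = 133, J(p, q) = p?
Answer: -36507489731/1384796 ≈ -26363.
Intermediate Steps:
Z = 8558
S = -107409/26852 (S = -4 + 1/((-3948 + 8558) - 31462) = -4 + 1/(4610 - 31462) = -4 + 1/(-26852) = -4 - 1/26852 = -107409/26852 ≈ -4.0000)
o(t) = -10*t² (o(t) = -5*t*(t + t) = -5*t*2*t = -10*t²)
(S + o(J(-12, -3)/N)) - 26359 = (-107409/26852 - 10*(-12/133)²) - 26359 = (-107409/26852 - 10*144/17689) - 26359 = (-107409/26852 - 1440/17689) - 26359 = -5651967/1384796 - 26359 = -36507489731/1384796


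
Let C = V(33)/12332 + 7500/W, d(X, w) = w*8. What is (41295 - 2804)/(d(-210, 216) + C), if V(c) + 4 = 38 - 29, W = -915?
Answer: 28954931732/1293725761 ≈ 22.381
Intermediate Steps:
V(c) = 5 (V(c) = -4 + (38 - 29) = -4 + 9 = 5)
d(X, w) = 8*w
C = -6165695/752252 (C = 5/12332 + 7500/(-915) = 5*(1/12332) + 7500*(-1/915) = 5/12332 - 500/61 = -6165695/752252 ≈ -8.1963)
(41295 - 2804)/(d(-210, 216) + C) = (41295 - 2804)/(8*216 - 6165695/752252) = 38491/(1728 - 6165695/752252) = 38491/(1293725761/752252) = 38491*(752252/1293725761) = 28954931732/1293725761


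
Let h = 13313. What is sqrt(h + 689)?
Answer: sqrt(14002) ≈ 118.33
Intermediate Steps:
sqrt(h + 689) = sqrt(13313 + 689) = sqrt(14002)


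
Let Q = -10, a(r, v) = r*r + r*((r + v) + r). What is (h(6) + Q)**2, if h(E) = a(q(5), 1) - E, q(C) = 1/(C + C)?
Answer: 2518569/10000 ≈ 251.86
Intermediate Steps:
q(C) = 1/(2*C)
a(r, v) = r**2 + r*(v + 2*r)
h(E) = 13/100 - E (h(E) = ((1/2)/5)*(1 + 3*((1/2)/5)) - E = ((1/2)*(1/5))*(1 + 3*((1/2)*(1/5))) - E = (1 + 3*(1/10))/10 - E = (1 + 3/10)/10 - E = (1/10)*(13/10) - E = 13/100 - E)
(h(6) + Q)**2 = ((13/100 - 1*6) - 10)**2 = ((13/100 - 6) - 10)**2 = (-587/100 - 10)**2 = (-1587/100)**2 = 2518569/10000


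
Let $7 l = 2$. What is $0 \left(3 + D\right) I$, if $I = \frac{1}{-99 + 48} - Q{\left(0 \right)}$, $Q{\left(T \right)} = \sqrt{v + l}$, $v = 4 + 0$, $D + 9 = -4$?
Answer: $0$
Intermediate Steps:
$D = -13$ ($D = -9 - 4 = -13$)
$v = 4$
$l = \frac{2}{7}$ ($l = \frac{1}{7} \cdot 2 = \frac{2}{7} \approx 0.28571$)
$Q{\left(T \right)} = \frac{\sqrt{210}}{7}$ ($Q{\left(T \right)} = \sqrt{4 + \frac{2}{7}} = \sqrt{\frac{30}{7}} = \frac{\sqrt{210}}{7}$)
$I = - \frac{1}{51} - \frac{\sqrt{210}}{7}$ ($I = \frac{1}{-99 + 48} - \frac{\sqrt{210}}{7} = \frac{1}{-51} - \frac{\sqrt{210}}{7} = - \frac{1}{51} - \frac{\sqrt{210}}{7} \approx -2.0898$)
$0 \left(3 + D\right) I = 0 \left(3 - 13\right) \left(- \frac{1}{51} - \frac{\sqrt{210}}{7}\right) = 0 \left(-10\right) \left(- \frac{1}{51} - \frac{\sqrt{210}}{7}\right) = 0 \left(- \frac{1}{51} - \frac{\sqrt{210}}{7}\right) = 0$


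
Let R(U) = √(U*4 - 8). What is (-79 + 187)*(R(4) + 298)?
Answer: 32184 + 216*√2 ≈ 32489.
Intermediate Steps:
R(U) = √(-8 + 4*U) (R(U) = √(4*U - 8) = √(-8 + 4*U))
(-79 + 187)*(R(4) + 298) = (-79 + 187)*(2*√(-2 + 4) + 298) = 108*(2*√2 + 298) = 108*(298 + 2*√2) = 32184 + 216*√2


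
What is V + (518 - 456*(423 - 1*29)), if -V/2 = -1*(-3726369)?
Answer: -7631884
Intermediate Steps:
V = -7452738 (V = -(-2)*(-3726369) = -2*3726369 = -7452738)
V + (518 - 456*(423 - 1*29)) = -7452738 + (518 - 456*(423 - 1*29)) = -7452738 + (518 - 456*(423 - 29)) = -7452738 + (518 - 456*394) = -7452738 + (518 - 179664) = -7452738 - 179146 = -7631884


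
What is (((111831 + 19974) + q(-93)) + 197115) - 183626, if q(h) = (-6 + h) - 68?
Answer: 145127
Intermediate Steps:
q(h) = -74 + h
(((111831 + 19974) + q(-93)) + 197115) - 183626 = (((111831 + 19974) + (-74 - 93)) + 197115) - 183626 = ((131805 - 167) + 197115) - 183626 = (131638 + 197115) - 183626 = 328753 - 183626 = 145127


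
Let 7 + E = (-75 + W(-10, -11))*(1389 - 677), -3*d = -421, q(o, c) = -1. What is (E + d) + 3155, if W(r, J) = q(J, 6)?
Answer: -152471/3 ≈ -50824.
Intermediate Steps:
d = 421/3 (d = -⅓*(-421) = 421/3 ≈ 140.33)
W(r, J) = -1
E = -54119 (E = -7 + (-75 - 1)*(1389 - 677) = -7 - 76*712 = -7 - 54112 = -54119)
(E + d) + 3155 = (-54119 + 421/3) + 3155 = -161936/3 + 3155 = -152471/3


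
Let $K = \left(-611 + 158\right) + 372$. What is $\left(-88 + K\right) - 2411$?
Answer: $-2580$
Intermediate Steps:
$K = -81$ ($K = -453 + 372 = -81$)
$\left(-88 + K\right) - 2411 = \left(-88 - 81\right) - 2411 = -169 - 2411 = -2580$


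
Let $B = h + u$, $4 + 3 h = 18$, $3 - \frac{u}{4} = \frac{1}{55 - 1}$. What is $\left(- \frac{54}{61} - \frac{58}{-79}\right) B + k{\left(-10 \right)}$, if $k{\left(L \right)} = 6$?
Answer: $\frac{454534}{130113} \approx 3.4934$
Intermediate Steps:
$u = \frac{322}{27}$ ($u = 12 - \frac{4}{55 - 1} = 12 - \frac{4}{54} = 12 - \frac{2}{27} = \frac{322}{27} \approx 11.926$)
$h = \frac{14}{3}$ ($h = - \frac{4}{3} + \frac{1}{3} \cdot 18 = - \frac{4}{3} + 6 = \frac{14}{3} \approx 4.6667$)
$B = \frac{448}{27}$ ($B = \frac{14}{3} + \frac{322}{27} = \frac{448}{27} \approx 16.593$)
$\left(- \frac{54}{61} - \frac{58}{-79}\right) B + k{\left(-10 \right)} = \left(- \frac{54}{61} - \frac{58}{-79}\right) \frac{448}{27} + 6 = \left(\left(-54\right) \frac{1}{61} - - \frac{58}{79}\right) \frac{448}{27} + 6 = \left(- \frac{54}{61} + \frac{58}{79}\right) \frac{448}{27} + 6 = \left(- \frac{728}{4819}\right) \frac{448}{27} + 6 = - \frac{326144}{130113} + 6 = \frac{454534}{130113}$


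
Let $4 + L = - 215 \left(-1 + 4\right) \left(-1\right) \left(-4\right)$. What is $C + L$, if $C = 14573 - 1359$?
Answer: $10630$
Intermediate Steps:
$C = 13214$ ($C = 14573 - 1359 = 13214$)
$L = -2584$ ($L = -4 - 215 \left(-1 + 4\right) \left(-1\right) \left(-4\right) = -4 - 215 \cdot 3 \left(-1\right) \left(-4\right) = -4 - 215 \left(\left(-3\right) \left(-4\right)\right) = -4 - 2580 = -2584$)
$C + L = 13214 - 2584 = 10630$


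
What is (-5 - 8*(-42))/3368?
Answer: 331/3368 ≈ 0.098278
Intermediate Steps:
(-5 - 8*(-42))/3368 = (-5 + 336)*(1/3368) = 331*(1/3368) = 331/3368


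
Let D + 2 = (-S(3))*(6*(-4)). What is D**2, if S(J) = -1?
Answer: 676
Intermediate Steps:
D = -26 (D = -2 + (-1*(-1))*(6*(-4)) = -2 + 1*(-24) = -2 - 24 = -26)
D**2 = (-26)**2 = 676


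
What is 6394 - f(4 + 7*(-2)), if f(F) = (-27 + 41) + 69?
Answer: 6311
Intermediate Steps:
f(F) = 83 (f(F) = 14 + 69 = 83)
6394 - f(4 + 7*(-2)) = 6394 - 1*83 = 6394 - 83 = 6311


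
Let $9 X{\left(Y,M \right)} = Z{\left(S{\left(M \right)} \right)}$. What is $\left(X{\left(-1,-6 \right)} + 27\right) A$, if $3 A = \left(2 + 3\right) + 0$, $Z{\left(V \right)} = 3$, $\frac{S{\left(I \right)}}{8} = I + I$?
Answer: $\frac{410}{9} \approx 45.556$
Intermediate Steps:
$S{\left(I \right)} = 16 I$ ($S{\left(I \right)} = 8 \left(I + I\right) = 8 \cdot 2 I = 16 I$)
$X{\left(Y,M \right)} = \frac{1}{3}$ ($X{\left(Y,M \right)} = \frac{1}{9} \cdot 3 = \frac{1}{3}$)
$A = \frac{5}{3}$ ($A = \frac{\left(2 + 3\right) + 0}{3} = \frac{5 + 0}{3} = \frac{1}{3} \cdot 5 = \frac{5}{3} \approx 1.6667$)
$\left(X{\left(-1,-6 \right)} + 27\right) A = \left(\frac{1}{3} + 27\right) \frac{5}{3} = \frac{82}{3} \cdot \frac{5}{3} = \frac{410}{9}$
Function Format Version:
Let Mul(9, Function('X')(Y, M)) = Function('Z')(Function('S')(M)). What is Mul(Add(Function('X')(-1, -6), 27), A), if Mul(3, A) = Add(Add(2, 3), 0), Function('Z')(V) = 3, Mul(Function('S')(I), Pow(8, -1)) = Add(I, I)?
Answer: Rational(410, 9) ≈ 45.556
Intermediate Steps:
Function('S')(I) = Mul(16, I) (Function('S')(I) = Mul(8, Add(I, I)) = Mul(8, Mul(2, I)) = Mul(16, I))
Function('X')(Y, M) = Rational(1, 3) (Function('X')(Y, M) = Mul(Rational(1, 9), 3) = Rational(1, 3))
A = Rational(5, 3) (A = Mul(Rational(1, 3), Add(Add(2, 3), 0)) = Mul(Rational(1, 3), Add(5, 0)) = Mul(Rational(1, 3), 5) = Rational(5, 3) ≈ 1.6667)
Mul(Add(Function('X')(-1, -6), 27), A) = Mul(Add(Rational(1, 3), 27), Rational(5, 3)) = Mul(Rational(82, 3), Rational(5, 3)) = Rational(410, 9)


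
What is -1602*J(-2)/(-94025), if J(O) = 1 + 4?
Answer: 1602/18805 ≈ 0.085190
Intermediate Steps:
J(O) = 5
-1602*J(-2)/(-94025) = -1602*5/(-94025) = -8010*(-1/94025) = 1602/18805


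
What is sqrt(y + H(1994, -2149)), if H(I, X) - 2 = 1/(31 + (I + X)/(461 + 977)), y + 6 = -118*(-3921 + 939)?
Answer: sqrt(694385299313362)/44423 ≈ 593.19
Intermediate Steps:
y = 351870 (y = -6 - 118*(-3921 + 939) = -6 - 118*(-2982) = -6 + 351876 = 351870)
H(I, X) = 2 + 1/(31 + I/1438 + X/1438) (H(I, X) = 2 + 1/(31 + (I + X)/(461 + 977)) = 2 + 1/(31 + (I + X)/1438) = 2 + 1/(31 + (I + X)*(1/1438)) = 2 + 1/(31 + (I/1438 + X/1438)) = 2 + 1/(31 + I/1438 + X/1438))
sqrt(y + H(1994, -2149)) = sqrt(351870 + 2*(45297 + 1994 - 2149)/(44578 + 1994 - 2149)) = sqrt(351870 + 2*45142/44423) = sqrt(351870 + 2*(1/44423)*45142) = sqrt(351870 + 90284/44423) = sqrt(15631211294/44423) = sqrt(694385299313362)/44423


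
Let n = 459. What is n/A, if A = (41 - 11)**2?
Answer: 51/100 ≈ 0.51000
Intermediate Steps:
A = 900 (A = 30**2 = 900)
n/A = 459/900 = 459*(1/900) = 51/100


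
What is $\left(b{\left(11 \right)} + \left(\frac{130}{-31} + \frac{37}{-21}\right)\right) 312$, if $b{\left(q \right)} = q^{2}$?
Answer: $\frac{7788976}{217} \approx 35894.0$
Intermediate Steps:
$\left(b{\left(11 \right)} + \left(\frac{130}{-31} + \frac{37}{-21}\right)\right) 312 = \left(11^{2} + \left(\frac{130}{-31} + \frac{37}{-21}\right)\right) 312 = \left(121 + \left(130 \left(- \frac{1}{31}\right) + 37 \left(- \frac{1}{21}\right)\right)\right) 312 = \left(121 - \frac{3877}{651}\right) 312 = \frac{74894}{651} \cdot 312 = \frac{7788976}{217}$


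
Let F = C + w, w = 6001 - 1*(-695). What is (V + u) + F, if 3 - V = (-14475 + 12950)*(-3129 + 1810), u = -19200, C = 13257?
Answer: -2010719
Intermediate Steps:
w = 6696 (w = 6001 + 695 = 6696)
F = 19953 (F = 13257 + 6696 = 19953)
V = -2011472 (V = 3 - (-14475 + 12950)*(-3129 + 1810) = 3 - (-1525)*(-1319) = 3 - 1*2011475 = 3 - 2011475 = -2011472)
(V + u) + F = (-2011472 - 19200) + 19953 = -2030672 + 19953 = -2010719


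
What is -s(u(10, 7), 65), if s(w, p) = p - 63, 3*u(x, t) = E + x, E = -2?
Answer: -2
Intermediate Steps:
u(x, t) = -⅔ + x/3 (u(x, t) = (-2 + x)/3 = -⅔ + x/3)
s(w, p) = -63 + p
-s(u(10, 7), 65) = -(-63 + 65) = -1*2 = -2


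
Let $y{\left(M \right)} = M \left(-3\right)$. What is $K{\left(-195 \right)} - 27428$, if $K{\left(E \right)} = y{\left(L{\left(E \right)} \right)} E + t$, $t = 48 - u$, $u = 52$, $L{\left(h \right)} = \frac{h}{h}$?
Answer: $-26847$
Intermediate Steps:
$L{\left(h \right)} = 1$
$y{\left(M \right)} = - 3 M$
$t = -4$ ($t = 48 - 52 = -4$)
$K{\left(E \right)} = -4 - 3 E$ ($K{\left(E \right)} = \left(-3\right) 1 E - 4 = - 3 E - 4 = -4 - 3 E$)
$K{\left(-195 \right)} - 27428 = \left(-4 - -585\right) - 27428 = \left(-4 + 585\right) - 27428 = 581 - 27428 = -26847$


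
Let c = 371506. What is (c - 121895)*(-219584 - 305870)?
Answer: -131159098394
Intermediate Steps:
(c - 121895)*(-219584 - 305870) = (371506 - 121895)*(-219584 - 305870) = 249611*(-525454) = -131159098394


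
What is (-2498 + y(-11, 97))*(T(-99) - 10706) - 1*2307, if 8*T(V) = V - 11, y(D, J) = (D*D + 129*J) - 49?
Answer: -432529701/4 ≈ -1.0813e+8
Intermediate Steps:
y(D, J) = -49 + D² + 129*J (y(D, J) = (D² + 129*J) - 49 = -49 + D² + 129*J)
T(V) = -11/8 + V/8 (T(V) = (V - 11)/8 = (-11 + V)/8 = -11/8 + V/8)
(-2498 + y(-11, 97))*(T(-99) - 10706) - 1*2307 = (-2498 + (-49 + (-11)² + 129*97))*((-11/8 + (⅛)*(-99)) - 10706) - 1*2307 = (-2498 + (-49 + 121 + 12513))*((-11/8 - 99/8) - 10706) - 2307 = (-2498 + 12585)*(-55/4 - 10706) - 2307 = 10087*(-42879/4) - 2307 = -432520473/4 - 2307 = -432529701/4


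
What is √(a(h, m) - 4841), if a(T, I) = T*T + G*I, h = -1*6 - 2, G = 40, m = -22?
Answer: I*√5657 ≈ 75.213*I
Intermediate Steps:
h = -8 (h = -6 - 2 = -8)
a(T, I) = T² + 40*I (a(T, I) = T*T + 40*I = T² + 40*I)
√(a(h, m) - 4841) = √(((-8)² + 40*(-22)) - 4841) = √((64 - 880) - 4841) = √(-816 - 4841) = √(-5657) = I*√5657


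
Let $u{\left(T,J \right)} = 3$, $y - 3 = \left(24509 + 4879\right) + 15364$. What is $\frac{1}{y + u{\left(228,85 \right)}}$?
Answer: $\frac{1}{44758} \approx 2.2342 \cdot 10^{-5}$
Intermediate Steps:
$y = 44755$ ($y = 3 + \left(\left(24509 + 4879\right) + 15364\right) = 3 + \left(29388 + 15364\right) = 3 + 44752 = 44755$)
$\frac{1}{y + u{\left(228,85 \right)}} = \frac{1}{44755 + 3} = \frac{1}{44758}$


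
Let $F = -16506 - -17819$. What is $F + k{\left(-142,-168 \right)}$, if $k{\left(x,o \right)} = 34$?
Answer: $1347$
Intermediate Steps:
$F = 1313$ ($F = -16506 + 17819 = 1313$)
$F + k{\left(-142,-168 \right)} = 1313 + 34 = 1347$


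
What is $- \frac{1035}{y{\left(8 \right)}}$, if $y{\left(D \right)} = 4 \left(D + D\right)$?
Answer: $- \frac{1035}{64} \approx -16.172$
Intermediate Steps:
$y{\left(D \right)} = 8 D$ ($y{\left(D \right)} = 4 \cdot 2 D = 8 D$)
$- \frac{1035}{y{\left(8 \right)}} = - \frac{1035}{8 \cdot 8} = - \frac{1035}{64}$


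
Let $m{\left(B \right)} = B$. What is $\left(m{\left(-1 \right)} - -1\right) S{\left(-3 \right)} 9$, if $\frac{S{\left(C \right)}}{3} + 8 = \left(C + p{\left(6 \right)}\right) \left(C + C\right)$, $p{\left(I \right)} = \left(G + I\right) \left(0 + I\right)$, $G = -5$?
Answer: $0$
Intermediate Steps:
$p{\left(I \right)} = I \left(-5 + I\right)$ ($p{\left(I \right)} = \left(-5 + I\right) \left(0 + I\right) = \left(-5 + I\right) I = I \left(-5 + I\right)$)
$S{\left(C \right)} = -24 + 6 C \left(6 + C\right)$ ($S{\left(C \right)} = -24 + 3 \left(C + 6 \left(-5 + 6\right)\right) \left(C + C\right) = -24 + 3 \left(C + 6 \cdot 1\right) 2 C = -24 + 3 \left(C + 6\right) 2 C = -24 + 3 \left(6 + C\right) 2 C = -24 + 3 \cdot 2 C \left(6 + C\right) = -24 + 6 C \left(6 + C\right)$)
$\left(m{\left(-1 \right)} - -1\right) S{\left(-3 \right)} 9 = \left(-1 - -1\right) \left(-24 + 6 \left(-3\right)^{2} + 36 \left(-3\right)\right) 9 = \left(-1 + 1\right) \left(-24 + 6 \cdot 9 - 108\right) 9 = 0 \left(-24 + 54 - 108\right) 9 = 0 \left(-78\right) 9 = 0 \cdot 9 = 0$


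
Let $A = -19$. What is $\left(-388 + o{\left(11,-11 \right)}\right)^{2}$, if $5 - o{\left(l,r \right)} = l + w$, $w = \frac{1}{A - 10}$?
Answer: $\frac{130530625}{841} \approx 1.5521 \cdot 10^{5}$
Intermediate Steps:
$w = - \frac{1}{29}$ ($w = \frac{1}{-19 - 10} = \frac{1}{-29} = - \frac{1}{29} \approx -0.034483$)
$o{\left(l,r \right)} = \frac{146}{29} - l$ ($o{\left(l,r \right)} = 5 - \left(l - \frac{1}{29}\right) = 5 - \left(- \frac{1}{29} + l\right) = \frac{146}{29} - l$)
$\left(-388 + o{\left(11,-11 \right)}\right)^{2} = \left(-388 + \left(\frac{146}{29} - 11\right)\right)^{2} = \left(-388 - \frac{173}{29}\right)^{2} = \left(- \frac{11425}{29}\right)^{2} = \frac{130530625}{841}$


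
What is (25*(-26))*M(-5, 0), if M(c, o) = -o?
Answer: 0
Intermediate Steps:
(25*(-26))*M(-5, 0) = (25*(-26))*(-1*0) = -650*0 = 0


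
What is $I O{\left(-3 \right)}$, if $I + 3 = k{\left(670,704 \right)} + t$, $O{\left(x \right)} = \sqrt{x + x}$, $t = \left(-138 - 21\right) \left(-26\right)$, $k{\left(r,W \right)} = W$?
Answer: $4835 i \sqrt{6} \approx 11843.0 i$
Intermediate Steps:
$t = 4134$ ($t = \left(-159\right) \left(-26\right) = 4134$)
$O{\left(x \right)} = \sqrt{2} \sqrt{x}$ ($O{\left(x \right)} = \sqrt{2 x} = \sqrt{2} \sqrt{x}$)
$I = 4835$ ($I = -3 + \left(704 + 4134\right) = -3 + 4838 = 4835$)
$I O{\left(-3 \right)} = 4835 \sqrt{2} \sqrt{-3} = 4835 \sqrt{2} i \sqrt{3} = 4835 i \sqrt{6}$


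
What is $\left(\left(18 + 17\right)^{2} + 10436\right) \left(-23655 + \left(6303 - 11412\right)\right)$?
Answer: $-335417004$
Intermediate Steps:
$\left(\left(18 + 17\right)^{2} + 10436\right) \left(-23655 + \left(6303 - 11412\right)\right) = \left(35^{2} + 10436\right) \left(-23655 + \left(6303 - 11412\right)\right) = \left(1225 + 10436\right) \left(-23655 - 5109\right) = 11661 \left(-28764\right) = -335417004$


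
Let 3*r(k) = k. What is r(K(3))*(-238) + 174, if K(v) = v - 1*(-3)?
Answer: -302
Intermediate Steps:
K(v) = 3 + v (K(v) = v + 3 = 3 + v)
r(k) = k/3
r(K(3))*(-238) + 174 = ((3 + 3)/3)*(-238) + 174 = ((⅓)*6)*(-238) + 174 = 2*(-238) + 174 = -476 + 174 = -302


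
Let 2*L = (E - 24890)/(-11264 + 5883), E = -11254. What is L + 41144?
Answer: 221413936/5381 ≈ 41147.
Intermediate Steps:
L = 18072/5381 (L = ((-11254 - 24890)/(-11264 + 5883))/2 = (-36144/(-5381))/2 = (-36144*(-1/5381))/2 = (½)*(36144/5381) = 18072/5381 ≈ 3.3585)
L + 41144 = 18072/5381 + 41144 = 221413936/5381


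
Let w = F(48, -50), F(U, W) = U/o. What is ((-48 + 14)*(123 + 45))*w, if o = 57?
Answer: -91392/19 ≈ -4810.1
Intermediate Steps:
F(U, W) = U/57
w = 16/19 (w = (1/57)*48 = 16/19 ≈ 0.84210)
((-48 + 14)*(123 + 45))*w = ((-48 + 14)*(123 + 45))*(16/19) = -34*168*(16/19) = -5712*16/19 = -91392/19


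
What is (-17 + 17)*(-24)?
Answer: 0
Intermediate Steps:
(-17 + 17)*(-24) = 0*(-24) = 0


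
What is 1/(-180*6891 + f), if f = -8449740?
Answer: -1/9690120 ≈ -1.0320e-7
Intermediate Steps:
1/(-180*6891 + f) = 1/(-180*6891 - 8449740) = 1/(-1240380 - 8449740) = 1/(-9690120) = -1/9690120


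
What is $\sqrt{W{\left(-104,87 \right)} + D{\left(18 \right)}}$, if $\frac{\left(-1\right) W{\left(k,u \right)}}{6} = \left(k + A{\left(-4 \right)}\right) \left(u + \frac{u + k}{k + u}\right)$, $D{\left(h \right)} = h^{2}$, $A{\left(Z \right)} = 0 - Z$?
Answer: $2 \sqrt{13281} \approx 230.49$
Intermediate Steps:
$A{\left(Z \right)} = - Z$
$W{\left(k,u \right)} = - 6 \left(1 + u\right) \left(4 + k\right)$ ($W{\left(k,u \right)} = - 6 \left(k - -4\right) \left(u + \frac{u + k}{k + u}\right) = - 6 \left(k + 4\right) \left(u + \frac{k + u}{k + u}\right) = - 6 \left(4 + k\right) \left(u + 1\right) = - 6 \left(4 + k\right) \left(1 + u\right) = - 6 \left(1 + u\right) \left(4 + k\right)$)
$\sqrt{W{\left(-104,87 \right)} + D{\left(18 \right)}} = \sqrt{\left(-24 - 2088 - -624 - \left(-624\right) 87\right) + 18^{2}} = \sqrt{\left(-24 - 2088 + 624 + 54288\right) + 324} = \sqrt{52800 + 324} = \sqrt{53124} = 2 \sqrt{13281}$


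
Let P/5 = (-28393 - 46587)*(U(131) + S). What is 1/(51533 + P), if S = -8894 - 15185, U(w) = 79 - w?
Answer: 1/9046763433 ≈ 1.1054e-10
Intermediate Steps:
S = -24079
P = 9046711900 (P = 5*((-28393 - 46587)*((79 - 1*131) - 24079)) = 5*(-74980*((79 - 131) - 24079)) = 5*(-74980*(-52 - 24079)) = 5*(-74980*(-24131)) = 5*1809342380 = 9046711900)
1/(51533 + P) = 1/(51533 + 9046711900) = 1/9046763433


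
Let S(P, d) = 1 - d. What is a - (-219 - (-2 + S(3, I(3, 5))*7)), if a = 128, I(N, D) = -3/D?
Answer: 1781/5 ≈ 356.20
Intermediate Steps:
a - (-219 - (-2 + S(3, I(3, 5))*7)) = 128 - (-219 - (-2 + (1 - (-3)/5)*7)) = 128 - (-219 - (-2 + (1 - 1*(-⅗))*7)) = 128 - (-219 - (-2 + (1 + ⅗)*7)) = 128 - (-219 - (-2 + (8/5)*7)) = 128 - (-219 - (-2 + 56/5)) = 128 - (-219 - 1*46/5) = 128 - (-219 - 46/5) = 128 - 1*(-1141/5) = 128 + 1141/5 = 1781/5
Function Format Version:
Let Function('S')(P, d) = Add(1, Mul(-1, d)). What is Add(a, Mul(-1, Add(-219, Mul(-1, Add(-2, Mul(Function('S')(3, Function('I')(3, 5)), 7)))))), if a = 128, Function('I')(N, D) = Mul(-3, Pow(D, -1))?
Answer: Rational(1781, 5) ≈ 356.20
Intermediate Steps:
Add(a, Mul(-1, Add(-219, Mul(-1, Add(-2, Mul(Function('S')(3, Function('I')(3, 5)), 7)))))) = Add(128, Mul(-1, Add(-219, Mul(-1, Add(-2, Mul(Add(1, Mul(-1, Mul(-3, Pow(5, -1)))), 7)))))) = Add(128, Mul(-1, Add(-219, Mul(-1, Add(-2, Mul(Add(1, Mul(-1, Mul(-3, Rational(1, 5)))), 7)))))) = Add(128, Mul(-1, Add(-219, Mul(-1, Add(-2, Mul(Add(1, Mul(-1, Rational(-3, 5))), 7)))))) = Add(128, Mul(-1, Add(-219, Mul(-1, Add(-2, Mul(Add(1, Rational(3, 5)), 7)))))) = Add(128, Mul(-1, Add(-219, Mul(-1, Add(-2, Mul(Rational(8, 5), 7)))))) = Add(128, Mul(-1, Add(-219, Mul(-1, Add(-2, Rational(56, 5)))))) = Add(128, Mul(-1, Add(-219, Mul(-1, Rational(46, 5))))) = Add(128, Mul(-1, Add(-219, Rational(-46, 5)))) = Add(128, Mul(-1, Rational(-1141, 5))) = Add(128, Rational(1141, 5)) = Rational(1781, 5)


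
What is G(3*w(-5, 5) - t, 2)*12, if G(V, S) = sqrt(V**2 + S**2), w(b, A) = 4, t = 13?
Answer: 12*sqrt(5) ≈ 26.833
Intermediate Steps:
G(V, S) = sqrt(S**2 + V**2)
G(3*w(-5, 5) - t, 2)*12 = sqrt(2**2 + (3*4 - 1*13)**2)*12 = sqrt(4 + (12 - 13)**2)*12 = sqrt(4 + (-1)**2)*12 = sqrt(4 + 1)*12 = sqrt(5)*12 = 12*sqrt(5)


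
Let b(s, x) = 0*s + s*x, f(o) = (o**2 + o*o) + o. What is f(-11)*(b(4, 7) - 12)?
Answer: 3696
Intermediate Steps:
f(o) = o + 2*o**2 (f(o) = (o**2 + o**2) + o = 2*o**2 + o = o + 2*o**2)
b(s, x) = s*x (b(s, x) = 0 + s*x = s*x)
f(-11)*(b(4, 7) - 12) = (-11*(1 + 2*(-11)))*(4*7 - 12) = (-11*(1 - 22))*(28 - 12) = -11*(-21)*16 = 231*16 = 3696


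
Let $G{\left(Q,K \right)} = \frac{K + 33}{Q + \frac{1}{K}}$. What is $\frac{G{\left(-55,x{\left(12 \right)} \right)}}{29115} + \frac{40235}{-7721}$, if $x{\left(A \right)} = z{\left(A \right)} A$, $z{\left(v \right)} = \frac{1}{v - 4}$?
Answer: $- \frac{42432410933}{8142643810} \approx -5.2111$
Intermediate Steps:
$z{\left(v \right)} = \frac{1}{-4 + v}$
$x{\left(A \right)} = \frac{A}{-4 + A}$
$G{\left(Q,K \right)} = \frac{33 + K}{Q + \frac{1}{K}}$
$\frac{G{\left(-55,x{\left(12 \right)} \right)}}{29115} + \frac{40235}{-7721} = \frac{\frac{12}{-4 + 12} \frac{1}{1 + \frac{12}{-4 + 12} \left(-55\right)} \left(33 + \frac{12}{-4 + 12}\right)}{29115} + \frac{40235}{-7721} = \frac{\frac{12}{8} \left(33 + \frac{12}{8}\right)}{1 + \frac{12}{8} \left(-55\right)} \frac{1}{29115} + 40235 \left(- \frac{1}{7721}\right) = \frac{12 \cdot \frac{1}{8} \left(33 + 12 \cdot \frac{1}{8}\right)}{1 + 12 \cdot \frac{1}{8} \left(-55\right)} \frac{1}{29115} - \frac{40235}{7721} = \frac{3 \left(33 + \frac{3}{2}\right)}{2 \left(1 + \frac{3}{2} \left(-55\right)\right)} \frac{1}{29115} - \frac{40235}{7721} = \frac{3}{2} \frac{1}{1 - \frac{165}{2}} \cdot \frac{69}{2} \cdot \frac{1}{29115} - \frac{40235}{7721} = \frac{3}{2} \frac{1}{- \frac{163}{2}} \cdot \frac{69}{2} \cdot \frac{1}{29115} - \frac{40235}{7721} = \frac{3}{2} \left(- \frac{2}{163}\right) \frac{69}{2} \cdot \frac{1}{29115} - \frac{40235}{7721} = \left(- \frac{207}{326}\right) \frac{1}{29115} - \frac{40235}{7721} = - \frac{23}{1054610} - \frac{40235}{7721} = - \frac{42432410933}{8142643810}$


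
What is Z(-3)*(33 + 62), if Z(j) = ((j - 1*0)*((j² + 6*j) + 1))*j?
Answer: -6840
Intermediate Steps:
Z(j) = j²*(1 + j² + 6*j) (Z(j) = ((j + 0)*(1 + j² + 6*j))*j = (j*(1 + j² + 6*j))*j = j²*(1 + j² + 6*j))
Z(-3)*(33 + 62) = ((-3)²*(1 + (-3)² + 6*(-3)))*(33 + 62) = (9*(1 + 9 - 18))*95 = (9*(-8))*95 = -72*95 = -6840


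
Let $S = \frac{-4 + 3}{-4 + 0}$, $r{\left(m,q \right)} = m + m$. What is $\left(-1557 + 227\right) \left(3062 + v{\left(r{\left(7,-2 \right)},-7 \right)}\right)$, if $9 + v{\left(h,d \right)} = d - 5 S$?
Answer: $- \frac{8099035}{2} \approx -4.0495 \cdot 10^{6}$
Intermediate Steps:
$r{\left(m,q \right)} = 2 m$
$S = \frac{1}{4}$ ($S = - \frac{1}{-4} = \left(-1\right) \left(- \frac{1}{4}\right) = \frac{1}{4} \approx 0.25$)
$v{\left(h,d \right)} = - \frac{41}{4} + d$ ($v{\left(h,d \right)} = -9 + \left(d - \frac{5}{4}\right) = -9 + \left(- \frac{5}{4} + d\right) = - \frac{41}{4} + d$)
$\left(-1557 + 227\right) \left(3062 + v{\left(r{\left(7,-2 \right)},-7 \right)}\right) = \left(-1557 + 227\right) \left(3062 - \frac{69}{4}\right) = - 1330 \left(3062 - \frac{69}{4}\right) = \left(-1330\right) \frac{12179}{4} = - \frac{8099035}{2}$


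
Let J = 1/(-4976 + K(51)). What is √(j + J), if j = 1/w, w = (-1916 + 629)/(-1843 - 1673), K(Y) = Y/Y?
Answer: √497736065541/426855 ≈ 1.6528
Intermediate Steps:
K(Y) = 1
w = 429/1172 (w = -1287/(-3516) = -1287*(-1/3516) = 429/1172 ≈ 0.36604)
j = 1172/429 (j = 1/(429/1172) = 1172/429 ≈ 2.7319)
J = -1/4975 (J = 1/(-4976 + 1) = 1/(-4975) = -1/4975 ≈ -0.00020101)
√(j + J) = √(1172/429 - 1/4975) = √(5830271/2134275) = √497736065541/426855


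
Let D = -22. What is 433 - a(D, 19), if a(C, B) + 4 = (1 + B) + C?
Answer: 439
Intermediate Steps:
a(C, B) = -3 + B + C (a(C, B) = -4 + ((1 + B) + C) = -4 + (1 + B + C) = -3 + B + C)
433 - a(D, 19) = 433 - (-3 + 19 - 22) = 433 - 1*(-6) = 433 + 6 = 439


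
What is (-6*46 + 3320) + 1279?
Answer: 4323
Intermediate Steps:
(-6*46 + 3320) + 1279 = (-276 + 3320) + 1279 = 3044 + 1279 = 4323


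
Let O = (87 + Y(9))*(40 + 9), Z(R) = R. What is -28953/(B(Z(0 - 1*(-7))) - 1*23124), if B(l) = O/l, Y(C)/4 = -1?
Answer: 28953/22543 ≈ 1.2843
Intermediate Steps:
Y(C) = -4 (Y(C) = 4*(-1) = -4)
O = 4067 (O = (87 - 4)*(40 + 9) = 83*49 = 4067)
B(l) = 4067/l
-28953/(B(Z(0 - 1*(-7))) - 1*23124) = -28953/(4067/(0 - 1*(-7)) - 1*23124) = -28953/(4067/(0 + 7) - 23124) = -28953/(4067/7 - 23124) = -28953/(4067*(1/7) - 23124) = -28953/(581 - 23124) = -28953/(-22543) = -28953*(-1/22543) = 28953/22543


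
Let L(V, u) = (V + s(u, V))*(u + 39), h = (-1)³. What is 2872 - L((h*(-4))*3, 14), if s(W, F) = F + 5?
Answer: 1335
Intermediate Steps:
h = -1
s(W, F) = 5 + F
L(V, u) = (5 + 2*V)*(39 + u) (L(V, u) = (V + (5 + V))*(u + 39) = (5 + 2*V)*(39 + u))
2872 - L((h*(-4))*3, 14) = 2872 - (195 + 78*(-1*(-4)*3) + (-1*(-4)*3)*14 + 14*(5 - 1*(-4)*3)) = 2872 - (195 + 78*(4*3) + (4*3)*14 + 14*(5 + 4*3)) = 2872 - (195 + 78*12 + 12*14 + 14*(5 + 12)) = 2872 - (195 + 936 + 168 + 14*17) = 2872 - (195 + 936 + 168 + 238) = 2872 - 1*1537 = 2872 - 1537 = 1335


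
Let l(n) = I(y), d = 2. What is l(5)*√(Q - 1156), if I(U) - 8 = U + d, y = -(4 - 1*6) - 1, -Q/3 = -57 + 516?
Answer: 11*I*√2533 ≈ 553.62*I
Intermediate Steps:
Q = -1377 (Q = -3*(-57 + 516) = -3*459 = -1377)
y = 1 (y = -(4 - 6) - 1 = -1*(-2) - 1 = 2 - 1 = 1)
I(U) = 10 + U (I(U) = 8 + (U + 2) = 8 + (2 + U) = 10 + U)
l(n) = 11 (l(n) = 10 + 1 = 11)
l(5)*√(Q - 1156) = 11*√(-1377 - 1156) = 11*√(-2533) = 11*(I*√2533) = 11*I*√2533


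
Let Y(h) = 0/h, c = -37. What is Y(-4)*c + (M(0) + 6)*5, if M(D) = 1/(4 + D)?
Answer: 125/4 ≈ 31.250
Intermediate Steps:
Y(h) = 0
Y(-4)*c + (M(0) + 6)*5 = 0*(-37) + (1/(4 + 0) + 6)*5 = 0 + (1/4 + 6)*5 = 0 + (¼ + 6)*5 = 0 + (25/4)*5 = 0 + 125/4 = 125/4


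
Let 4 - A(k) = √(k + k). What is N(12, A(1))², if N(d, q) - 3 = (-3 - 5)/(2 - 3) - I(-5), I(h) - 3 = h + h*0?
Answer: 169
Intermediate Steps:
A(k) = 4 - √2*√k (A(k) = 4 - √(k + k) = 4 - √(2*k) = 4 - √2*√k)
I(h) = 3 + h (I(h) = 3 + (h + h*0) = 3 + (h + 0) = 3 + h)
N(d, q) = 13 (N(d, q) = 3 + ((-3 - 5)/(2 - 3) - (3 - 5)) = 3 + (-8/(-1) - 1*(-2)) = 3 + (-8*(-1) + 2) = 3 + (8 + 2) = 3 + 10 = 13)
N(12, A(1))² = 13² = 169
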